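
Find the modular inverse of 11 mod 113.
Since 113 is prime, by Fermat 11^(-1) ≡ 11^{111} ≡ 72 (mod 113). Verify: 11 × 72 = 792 ≡ 1 (mod 113)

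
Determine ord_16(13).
Powers of 13 mod 16: 13^1≡13, 13^2≡9, 13^3≡5, 13^4≡1. ord_16(13) = 4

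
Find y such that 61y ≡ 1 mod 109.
Since 109 is prime, by Fermat 61^(-1) ≡ 61^{107} ≡ 84 mod 109. Verify: 61 × 84 = 5124 ≡ 1 mod 109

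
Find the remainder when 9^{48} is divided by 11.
By Fermat: 9^{10} ≡ 1 (mod 11). 48 = 4×10 + 8. So 9^{48} ≡ 9^{8} ≡ 3 (mod 11)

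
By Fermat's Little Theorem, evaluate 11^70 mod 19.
By Fermat: 11^{18} ≡ 1 mod 19. 70 = 3×18 + 16. So 11^{70} ≡ 11^{16} ≡ 11 mod 19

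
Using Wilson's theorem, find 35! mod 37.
(36)! = (35)! × (36) ≡ -1 (mod 37). So (35)! ≡ -1 × (36)^(-1) ≡ (-1)×(-1) = 1 (mod 37)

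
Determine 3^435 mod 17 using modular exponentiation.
Using Fermat: 3^{16} ≡ 1 mod 17. 435 ≡ 3 mod 16. So 3^{435} ≡ 3^{3} ≡ 10 mod 17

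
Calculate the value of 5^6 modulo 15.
By repeated squaring mod 15: 5^{1}≡5, 5^{2}≡10, 5^{4}≡10. Then 5^{6} = 5^{4+2} ≡ 10 × 10 ≡ 10 mod 15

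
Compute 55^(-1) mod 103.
Since 103 is prime, by Fermat 55^(-1) ≡ 55^{101} ≡ 15 mod 103. Verify: 55 × 15 = 825 ≡ 1 mod 103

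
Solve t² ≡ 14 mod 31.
The square roots of 14 mod 31 are 18 and 13. Verify: 18² = 324 ≡ 14 mod 31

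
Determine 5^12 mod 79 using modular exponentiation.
By repeated squaring mod 79: 5^{1}≡5, 5^{2}≡25, 5^{4}≡72, 5^{8}≡49. Then 5^{12} = 5^{8+4} ≡ 49 × 72 ≡ 52 mod 79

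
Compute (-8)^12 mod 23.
By repeated squaring (mod 23): (-8)^{1}≡15, (-8)^{2}≡18, (-8)^{4}≡2, (-8)^{8}≡4. Then (-8)^{12} = (-8)^{8+4} ≡ 4 × 2 ≡ 8 (mod 23)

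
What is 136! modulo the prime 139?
(138)! = (136)! × (137) × (138) ≡ -1 (mod 139). So (136)! ≡ -1 × [(138)(137)]^(-1) ≡ 69 (mod 139)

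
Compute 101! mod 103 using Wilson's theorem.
(102)! = (101)! × (102) ≡ -1 mod 103. So (101)! ≡ -1 × (102)^(-1) ≡ (-1)×(-1) = 1 mod 103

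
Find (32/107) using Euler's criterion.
(32/107) = 32^{53} mod 107 = -1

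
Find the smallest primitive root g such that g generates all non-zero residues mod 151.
g = 6. Powers: [6, 36, 65, 88, 75, 148, 133, 43, ...] generates all 150 non-zero residues.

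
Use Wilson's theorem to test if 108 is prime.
(107)! mod 108 = 0. Since 0 ≢ -1 (mod 108), 108 is not prime.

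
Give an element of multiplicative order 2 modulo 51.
16 has order 2 mod 51 since 16^{2} ≡ 1 mod 51 and no smaller power works.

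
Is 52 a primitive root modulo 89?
52^{8} ≡ 1 mod 89 and 8 < 88, so ord_89(52) = 8 ≠ 88 and 52 is not a primitive root.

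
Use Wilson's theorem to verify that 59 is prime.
(58)! mod 59 = 58. Since this equals -1 (mod 59), Wilson confirms 59 is prime.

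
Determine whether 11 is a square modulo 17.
By Euler's criterion: 11^{8} ≡ 16 (mod 17). Since this equals -1 (≡ 16), 11 is not a QR.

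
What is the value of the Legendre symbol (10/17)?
(10/17) = 10^{8} mod 17 = -1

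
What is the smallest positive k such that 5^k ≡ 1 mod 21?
Powers of 5 mod 21: 5^1≡5, 5^2≡4, 5^3≡20, 5^4≡16, 5^5≡17, 5^6≡1. ord_21(5) = 6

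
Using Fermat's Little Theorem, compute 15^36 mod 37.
By Fermat's Little Theorem, 15^{36} ≡ 1 mod 37 since 37 is prime and gcd(15, 37) = 1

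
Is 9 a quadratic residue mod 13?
By Euler's criterion: 9^{6} ≡ 1 (mod 13). Since this equals 1, 9 is a QR.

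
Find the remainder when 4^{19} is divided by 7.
By Fermat: 4^{6} ≡ 1 mod 7. 19 = 3×6 + 1. So 4^{19} ≡ 4^{1} ≡ 4 mod 7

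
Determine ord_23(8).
Powers of 8 mod 23: 8^1≡8, 8^2≡18, 8^3≡6, 8^4≡2, 8^5≡16, 8^6≡13, 8^7≡12, 8^8≡4, 8^9≡9, 8^10≡3, 8^11≡1. So the order of 8 is 11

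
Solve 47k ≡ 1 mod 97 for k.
Since 97 is prime, by Fermat 47^(-1) ≡ 47^{95} ≡ 64 mod 97. Verify: 47 × 64 = 3008 ≡ 1 mod 97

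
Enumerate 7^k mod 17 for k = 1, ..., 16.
7^1, 7^2, ..., 7^{16} mod 17: [7, 15, 3, 4, 11, 9, 12, 16, 10, 2, 14, 13, 6, 8, 5, 1]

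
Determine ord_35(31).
Powers of 31 mod 35: 31^1≡31, 31^2≡16, 31^3≡6, 31^4≡11, 31^5≡26, 31^6≡1. Order = 6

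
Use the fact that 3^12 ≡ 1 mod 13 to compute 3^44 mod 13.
By Fermat: 3^{12} ≡ 1 mod 13. 44 = 3×12 + 8. So 3^{44} ≡ 3^{8} ≡ 9 mod 13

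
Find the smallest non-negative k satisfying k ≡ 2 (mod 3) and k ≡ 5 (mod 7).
M = 3 × 7 = 21. M₁ = 7, y₁ ≡ 1 (mod 3). M₂ = 3, y₂ ≡ 5 (mod 7). k = 2×7×1 + 5×3×5 ≡ 5 (mod 21)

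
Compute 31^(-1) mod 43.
Since 43 is prime, by Fermat 31^(-1) ≡ 31^{41} ≡ 25 mod 43. Verify: 31 × 25 = 775 ≡ 1 mod 43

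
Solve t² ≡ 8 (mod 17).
The square roots of 8 mod 17 are 12 and 5. Verify: 12² = 144 ≡ 8 (mod 17)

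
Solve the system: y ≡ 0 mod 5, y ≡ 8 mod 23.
M = 5 × 23 = 115. M₁ = 23, y₁ ≡ 2 mod 5. M₂ = 5, y₂ ≡ 14 mod 23. y = 0×23×2 + 8×5×14 ≡ 100 mod 115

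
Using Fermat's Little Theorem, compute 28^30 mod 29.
By Fermat: 28^{28} ≡ 1 mod 29. So 28^{30} = 28^{28} · 28^{2} ≡ 28^{2} ≡ 1 mod 29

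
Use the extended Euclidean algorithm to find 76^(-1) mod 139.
Extended GCD: 76(-64) + 139(35) = 1. So 76^(-1) ≡ -64 ≡ 75 (mod 139). Verify: 76 × 75 = 5700 ≡ 1 (mod 139)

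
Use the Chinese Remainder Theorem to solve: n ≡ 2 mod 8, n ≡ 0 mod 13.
M = 8 × 13 = 104. M₁ = 13, y₁ ≡ 5 mod 8. M₂ = 8, y₂ ≡ 5 mod 13. n = 2×13×5 + 0×8×5 ≡ 26 mod 104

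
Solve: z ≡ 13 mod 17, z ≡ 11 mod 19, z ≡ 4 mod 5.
M = 17 × 19 × 5 = 1615. M₁ = 95, y₁ ≡ 12 mod 17. M₂ = 85, y₂ ≡ 17 mod 19. M₃ = 323, y₃ ≡ 2 mod 5. z = 13×95×12 + 11×85×17 + 4×323×2 ≡ 999 mod 1615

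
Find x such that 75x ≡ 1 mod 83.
Since 83 is prime, by Fermat 75^(-1) ≡ 75^{81} ≡ 31 mod 83. Verify: 75 × 31 = 2325 ≡ 1 mod 83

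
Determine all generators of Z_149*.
There are φ(148) = 72 primitive roots mod 149: {2, 3, 8, 10, 11, 12, 13, 14, 15, 18, 21, 23, 27, 32, 34, 38, 40, 41, 43, 48, 50, 51, 52, 55, 56, 57, 58, 59, 60, 62, 65, 66, 70, 71, 72, 74, 75, 77, 78, 79, 83, 84, 87, 89, 90, 91, 92, 93, 94, 97, 98, 99, 101, 106, 108, 109, 111, 115, 117, 122, 126, 128, 131, 134, 135, 136, 137, 138, 139, 141, 146, 147}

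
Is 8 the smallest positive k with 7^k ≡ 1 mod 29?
Powers of 7 mod 29: 7^1≡7, 7^2≡20, 7^3≡24, 7^4≡23, 7^5≡16, 7^6≡25, 7^7≡1. Already 7^7≡1, so the order is 7 < 8. No, the actual order is 7.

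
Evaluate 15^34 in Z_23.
Using Fermat: 15^{22} ≡ 1 (mod 23). 34 ≡ 12 (mod 22). So 15^{34} ≡ 15^{12} ≡ 8 (mod 23)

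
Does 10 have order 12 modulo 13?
10^{6} ≡ 1 mod 13 and 6 < 12, so ord_13(10) = 6 ≠ 12 and 10 is not a primitive root.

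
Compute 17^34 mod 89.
By repeated squaring mod 89: 17^{1}≡17, 17^{2}≡22, 17^{4}≡39, 17^{8}≡8, 17^{16}≡64, 17^{32}≡2. Then 17^{34} = 17^{32+2} ≡ 2 × 22 ≡ 44 mod 89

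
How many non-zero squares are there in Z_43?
Exactly half the non-zero residues mod a prime are QRs: (43-1)/2 = 21.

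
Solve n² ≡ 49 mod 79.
The square roots of 49 mod 79 are 72 and 7. Verify: 72² = 5184 ≡ 49 mod 79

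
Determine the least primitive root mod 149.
g = 2. For each prime q|148: 2^{74}≡148, 2^{4}≡16, none ≡ 1, so ord_149(2) = 148 and 2 is a primitive root.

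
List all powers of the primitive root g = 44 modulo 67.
44^1, 44^2, ..., 44^{66} mod 67: [44, 60, 27, 49, 12, 59, 50, 56, 52, 10, 38, 64, 2, 21, 53, 54, 31, 24, 51, 33, 45, 37, 20, 9, 61, 4, 42, 39, 41, 62, 48, 35, 66, 23, 7, 40, 18, 55, 8, 17, 11, 15, 57, 29, 3, 65, 46, 14, 13, 36, 43, 16, 34, 22, 30, 47, 58, 6, 63, 25, 28, 26, 5, 19, 32, 1]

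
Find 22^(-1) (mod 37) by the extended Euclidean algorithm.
Extended GCD: 22(-5) + 37(3) = 1. So 22^(-1) ≡ -5 ≡ 32 (mod 37). Verify: 22 × 32 = 704 ≡ 1 (mod 37)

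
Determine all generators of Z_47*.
There are φ(46) = 22 primitive roots mod 47: {5, 10, 11, 13, 15, 19, 20, 22, 23, 26, 29, 30, 31, 33, 35, 38, 39, 40, 41, 43, 44, 45}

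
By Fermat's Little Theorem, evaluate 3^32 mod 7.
By Fermat: 3^{6} ≡ 1 mod 7. 32 = 5×6 + 2. So 3^{32} ≡ 3^{2} ≡ 2 mod 7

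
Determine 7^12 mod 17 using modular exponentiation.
By repeated squaring (mod 17): 7^{1}≡7, 7^{2}≡15, 7^{4}≡4, 7^{8}≡16. Then 7^{12} = 7^{8+4} ≡ 16 × 4 ≡ 13 (mod 17)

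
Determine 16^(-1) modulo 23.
Since 23 is prime, by Fermat 16^(-1) ≡ 16^{21} ≡ 13 mod 23. Verify: 16 × 13 = 208 ≡ 1 mod 23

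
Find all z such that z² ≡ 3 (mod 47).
The square roots of 3 mod 47 are 12 and 35. Verify: 12² = 144 ≡ 3 (mod 47)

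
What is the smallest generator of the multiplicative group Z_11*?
g = 2. For each prime q|10: 2^{5}≡10, 2^{2}≡4, none ≡ 1, so ord_11(2) = 10 and 2 is a primitive root.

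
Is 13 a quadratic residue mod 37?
By Euler's criterion: 13^{18} ≡ 36 (mod 37). Since this equals -1 (≡ 36), 13 is not a QR.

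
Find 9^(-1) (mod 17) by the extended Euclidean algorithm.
Extended GCD: 9(2) + 17(-1) = 1. So 9^(-1) ≡ 2 (mod 17). Verify: 9 × 2 = 18 ≡ 1 (mod 17)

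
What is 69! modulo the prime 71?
(70)! = (69)! × (70) ≡ -1 mod 71. So (69)! ≡ -1 × (70)^(-1) ≡ (-1)×(-1) = 1 mod 71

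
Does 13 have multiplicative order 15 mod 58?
Powers of 13 mod 58: 13^1≡13, 13^2≡53, 13^3≡51, 13^4≡25, 13^5≡35, 13^6≡49, 13^7≡57, 13^8≡45, 13^9≡5, 13^10≡7, 13^11≡33, 13^12≡23, 13^13≡9, 13^14≡1. Already 13^14≡1, so the order is 14 < 15. No, the actual order is 14.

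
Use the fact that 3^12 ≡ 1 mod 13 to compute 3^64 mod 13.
By Fermat: 3^{12} ≡ 1 mod 13. 64 = 5×12 + 4. So 3^{64} ≡ 3^{4} ≡ 3 mod 13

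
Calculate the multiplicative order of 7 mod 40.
Powers of 7 mod 40: 7^1≡7, 7^2≡9, 7^3≡23, 7^4≡1. Order = 4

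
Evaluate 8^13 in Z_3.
Using Fermat: 8^{2} ≡ 1 mod 3. 13 ≡ 1 mod 2. So 8^{13} ≡ 8^{1} ≡ 2 mod 3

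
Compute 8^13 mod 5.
Using Fermat: 8^{4} ≡ 1 (mod 5). 13 ≡ 1 (mod 4). So 8^{13} ≡ 8^{1} ≡ 3 (mod 5)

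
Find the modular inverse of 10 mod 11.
Since 11 is prime, by Fermat 10^(-1) ≡ 10^{9} ≡ 10 mod 11. Verify: 10 × 10 = 100 ≡ 1 mod 11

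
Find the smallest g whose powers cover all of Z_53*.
g = 2. Powers: [2, 4, 8, 16, 32, 11, 22, 44, 35, 17, ...] generates all 52 non-zero residues.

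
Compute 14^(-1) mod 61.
Since 61 is prime, by Fermat 14^(-1) ≡ 14^{59} ≡ 48 mod 61. Verify: 14 × 48 = 672 ≡ 1 mod 61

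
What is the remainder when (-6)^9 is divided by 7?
Using Fermat: (-6)^{6} ≡ 1 mod 7. 9 ≡ 3 mod 6. So (-6)^{9} ≡ (-6)^{3} ≡ 1 mod 7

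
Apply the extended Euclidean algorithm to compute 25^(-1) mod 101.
Extended GCD: 25(-4) + 101(1) = 1. So 25^(-1) ≡ -4 ≡ 97 (mod 101). Verify: 25 × 97 = 2425 ≡ 1 (mod 101)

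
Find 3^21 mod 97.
By repeated squaring mod 97: 3^{1}≡3, 3^{2}≡9, 3^{4}≡81, 3^{8}≡62, 3^{16}≡61. Then 3^{21} = 3^{16+4+1} ≡ 61 × 81 × 3 ≡ 79 mod 97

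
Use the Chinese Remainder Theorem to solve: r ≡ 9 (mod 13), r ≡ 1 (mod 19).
M = 13 × 19 = 247. M₁ = 19, y₁ ≡ 11 (mod 13). M₂ = 13, y₂ ≡ 3 (mod 19). r = 9×19×11 + 1×13×3 ≡ 191 (mod 247)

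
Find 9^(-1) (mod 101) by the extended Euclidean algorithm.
Extended GCD: 9(45) + 101(-4) = 1. So 9^(-1) ≡ 45 (mod 101). Verify: 9 × 45 = 405 ≡ 1 (mod 101)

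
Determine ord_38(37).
Powers of 37 mod 38: 37^1≡37, 37^2≡1. ord_38(37) = 2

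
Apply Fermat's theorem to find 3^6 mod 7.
By Fermat's Little Theorem, 3^{6} ≡ 1 mod 7 since 7 is prime and gcd(3, 7) = 1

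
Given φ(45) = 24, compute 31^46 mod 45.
By Euler: 31^{24} ≡ 1 (mod 45) since gcd(31, 45) = 1. 46 = 1×24 + 22. So 31^{46} ≡ 31^{22} ≡ 31 (mod 45)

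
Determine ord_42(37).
Powers of 37 mod 42: 37^1≡37, 37^2≡25, 37^3≡1. ord_42(37) = 3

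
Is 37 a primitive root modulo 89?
37^{8} ≡ 1 (mod 89) and 8 < 88, so ord_89(37) = 8 ≠ 88 and 37 is not a primitive root.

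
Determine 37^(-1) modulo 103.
Since 103 is prime, by Fermat 37^(-1) ≡ 37^{101} ≡ 39 (mod 103). Verify: 37 × 39 = 1443 ≡ 1 (mod 103)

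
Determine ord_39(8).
Powers of 8 mod 39: 8^1≡8, 8^2≡25, 8^3≡5, 8^4≡1. Order = 4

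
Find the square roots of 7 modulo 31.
The square roots of 7 mod 31 are 10 and 21. Verify: 10² = 100 ≡ 7 (mod 31)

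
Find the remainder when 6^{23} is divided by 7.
By Fermat: 6^{6} ≡ 1 mod 7. 23 = 3×6 + 5. So 6^{23} ≡ 6^{5} ≡ 6 mod 7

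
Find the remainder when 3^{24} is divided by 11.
By Fermat: 3^{10} ≡ 1 mod 11. 24 = 2×10 + 4. So 3^{24} ≡ 3^{4} ≡ 4 mod 11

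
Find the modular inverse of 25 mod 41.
Since 41 is prime, by Fermat 25^(-1) ≡ 25^{39} ≡ 23 mod 41. Verify: 25 × 23 = 575 ≡ 1 mod 41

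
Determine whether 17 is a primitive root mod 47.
17^{23} ≡ 1 (mod 47) and 23 < 46, so ord_47(17) = 23 ≠ 46 and 17 is not a primitive root.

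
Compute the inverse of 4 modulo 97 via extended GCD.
Extended GCD: 4(-24) + 97(1) = 1. So 4^(-1) ≡ -24 ≡ 73 mod 97. Verify: 4 × 73 = 292 ≡ 1 mod 97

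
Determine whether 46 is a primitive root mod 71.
46^{10} ≡ 1 (mod 71) and 10 < 70, so ord_71(46) = 10 ≠ 70 and 46 is not a primitive root.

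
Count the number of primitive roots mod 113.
Number of primitive roots mod 113 = φ(p-1) = φ(112) = 48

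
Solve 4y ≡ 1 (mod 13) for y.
Since 13 is prime, by Fermat 4^(-1) ≡ 4^{11} ≡ 10 (mod 13). Verify: 4 × 10 = 40 ≡ 1 (mod 13)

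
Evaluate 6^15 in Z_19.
By repeated squaring (mod 19): 6^{1}≡6, 6^{2}≡17, 6^{4}≡4, 6^{8}≡16. Then 6^{15} = 6^{8+4+2+1} ≡ 16 × 4 × 17 × 6 ≡ 11 (mod 19)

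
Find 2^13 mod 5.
Using Fermat: 2^{4} ≡ 1 mod 5. 13 ≡ 1 mod 4. So 2^{13} ≡ 2^{1} ≡ 2 mod 5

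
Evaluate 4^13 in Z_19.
By repeated squaring (mod 19): 4^{1}≡4, 4^{2}≡16, 4^{4}≡9, 4^{8}≡5. Then 4^{13} = 4^{8+4+1} ≡ 5 × 9 × 4 ≡ 9 (mod 19)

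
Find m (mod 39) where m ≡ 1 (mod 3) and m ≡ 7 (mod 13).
M = 3 × 13 = 39. M₁ = 13, y₁ ≡ 1 (mod 3). M₂ = 3, y₂ ≡ 9 (mod 13). m = 1×13×1 + 7×3×9 ≡ 7 (mod 39)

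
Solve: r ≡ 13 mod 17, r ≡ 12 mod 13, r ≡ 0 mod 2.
M = 17 × 13 × 2 = 442. M₁ = 26, y₁ ≡ 2 mod 17. M₂ = 34, y₂ ≡ 5 mod 13. M₃ = 221, y₃ ≡ 1 mod 2. r = 13×26×2 + 12×34×5 + 0×221×1 ≡ 64 mod 442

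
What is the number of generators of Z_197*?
There are φ(197-1) = φ(196) = 84 primitive roots modulo 197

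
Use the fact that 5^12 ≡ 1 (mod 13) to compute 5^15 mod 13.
By Fermat: 5^{12} ≡ 1 (mod 13). So 5^{15} = 5^{12} · 5^{3} ≡ 5^{3} ≡ 8 (mod 13)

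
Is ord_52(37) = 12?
Powers of 37 mod 52: 37^1≡37, 37^2≡17, 37^3≡5, 37^4≡29, 37^5≡33, 37^6≡25, 37^7≡41, 37^8≡9, 37^9≡21, 37^10≡49, 37^11≡45, 37^12≡1. First k with 37^k≡1 is k=12. Yes, ord_52(37) = 12.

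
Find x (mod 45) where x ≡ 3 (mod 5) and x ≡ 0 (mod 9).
M = 5 × 9 = 45. M₁ = 9, y₁ ≡ 4 (mod 5). M₂ = 5, y₂ ≡ 2 (mod 9). x = 3×9×4 + 0×5×2 ≡ 18 (mod 45)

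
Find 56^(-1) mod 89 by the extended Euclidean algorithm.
Extended GCD: 56(-27) + 89(17) = 1. So 56^(-1) ≡ -27 ≡ 62 mod 89. Verify: 56 × 62 = 3472 ≡ 1 mod 89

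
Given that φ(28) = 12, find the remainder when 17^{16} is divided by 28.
By Euler: 17^{12} ≡ 1 (mod 28) since gcd(17, 28) = 1. 16 = 1×12 + 4. So 17^{16} ≡ 17^{4} ≡ 25 (mod 28)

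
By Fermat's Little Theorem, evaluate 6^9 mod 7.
By Fermat: 6^{6} ≡ 1 (mod 7). So 6^{9} = 6^{6} · 6^{3} ≡ 6^{3} ≡ 6 (mod 7)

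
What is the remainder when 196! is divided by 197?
By Wilson's theorem, (196)! ≡ -1 ≡ 196 mod 197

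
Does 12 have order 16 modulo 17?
ord_17(12) divides 16. For each prime q|16: 12^{8}≡16, none ≡ 1. So 12 has order 16 and is a primitive root mod 17.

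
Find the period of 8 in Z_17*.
Powers of 8 mod 17: 8^1≡8, 8^2≡13, 8^3≡2, 8^4≡16, 8^5≡9, 8^6≡4, 8^7≡15, 8^8≡1. So the order of 8 is 8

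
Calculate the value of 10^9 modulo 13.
By repeated squaring mod 13: 10^{1}≡10, 10^{2}≡9, 10^{4}≡3, 10^{8}≡9. Then 10^{9} = 10^{8+1} ≡ 9 × 10 ≡ 12 mod 13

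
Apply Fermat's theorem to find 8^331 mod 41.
By Fermat: 8^{40} ≡ 1 mod 41. 331 ≡ 11 mod 40. So 8^{331} ≡ 8^{11} ≡ 33 mod 41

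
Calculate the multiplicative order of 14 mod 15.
Powers of 14 mod 15: 14^1≡14, 14^2≡1. ord_15(14) = 2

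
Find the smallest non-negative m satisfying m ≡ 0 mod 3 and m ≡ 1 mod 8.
M = 3 × 8 = 24. M₁ = 8, y₁ ≡ 2 mod 3. M₂ = 3, y₂ ≡ 3 mod 8. m = 0×8×2 + 1×3×3 ≡ 9 mod 24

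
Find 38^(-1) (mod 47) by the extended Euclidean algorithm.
Extended GCD: 38(-21) + 47(17) = 1. So 38^(-1) ≡ -21 ≡ 26 (mod 47). Verify: 38 × 26 = 988 ≡ 1 (mod 47)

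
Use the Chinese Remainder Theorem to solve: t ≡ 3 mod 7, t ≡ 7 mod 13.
M = 7 × 13 = 91. M₁ = 13, y₁ ≡ 6 mod 7. M₂ = 7, y₂ ≡ 2 mod 13. t = 3×13×6 + 7×7×2 ≡ 59 mod 91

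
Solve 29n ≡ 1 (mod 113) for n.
Since 113 is prime, by Fermat 29^(-1) ≡ 29^{111} ≡ 39 (mod 113). Verify: 29 × 39 = 1131 ≡ 1 (mod 113)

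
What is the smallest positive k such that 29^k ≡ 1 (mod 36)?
Powers of 29 mod 36: 29^1≡29, 29^2≡13, 29^3≡17, 29^4≡25, 29^5≡5, 29^6≡1. So the order of 29 is 6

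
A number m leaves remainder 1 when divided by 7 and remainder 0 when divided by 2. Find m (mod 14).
M = 7 × 2 = 14. M₁ = 2, y₁ ≡ 4 (mod 7). M₂ = 7, y₂ ≡ 1 (mod 2). m = 1×2×4 + 0×7×1 ≡ 8 (mod 14)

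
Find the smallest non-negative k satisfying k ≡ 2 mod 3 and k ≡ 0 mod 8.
M = 3 × 8 = 24. M₁ = 8, y₁ ≡ 2 mod 3. M₂ = 3, y₂ ≡ 3 mod 8. k = 2×8×2 + 0×3×3 ≡ 8 mod 24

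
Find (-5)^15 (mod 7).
Using Fermat: (-5)^{6} ≡ 1 (mod 7). 15 ≡ 3 (mod 6). So (-5)^{15} ≡ (-5)^{3} ≡ 1 (mod 7)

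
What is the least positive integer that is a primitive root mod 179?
g = 2. Powers: [2, 4, 8, 16, 32, 64, 128, 77, 154, ...] generates all 178 non-zero residues.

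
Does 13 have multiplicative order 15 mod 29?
Powers of 13 mod 29: 13^1≡13, 13^2≡24, 13^3≡22, 13^4≡25, 13^5≡6, 13^6≡20, 13^7≡28, 13^8≡16, 13^9≡5, 13^10≡7, 13^11≡4, 13^12≡23, 13^13≡9, 13^14≡1. Already 13^14≡1, so the order is 14 < 15. No, the actual order is 14.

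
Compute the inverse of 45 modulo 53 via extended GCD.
Extended GCD: 45(-20) + 53(17) = 1. So 45^(-1) ≡ -20 ≡ 33 mod 53. Verify: 45 × 33 = 1485 ≡ 1 mod 53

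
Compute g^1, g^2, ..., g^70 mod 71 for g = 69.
69^1, 69^2, ..., 69^{70} mod 71: [69, 4, 63, 16, 39, 64, 14, 43, 56, 30, 11, 49, 44, 54, 34, 3, 65, 12, 47, 48, 46, 50, 42, 58, 26, 19, 33, 5, 61, 20, 31, 9, 53, 36, 70, 2, 67, 8, 55, 32, 7, 57, 28, 15, 41, 60, 22, 27, 17, 37, 68, 6, 59, 24, 23, 25, 21, 29, 13, 45, 52, 38, 66, 10, 51, 40, 62, 18, 35, 1]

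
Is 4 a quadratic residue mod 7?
By Euler's criterion: 4^{3} ≡ 1 mod 7. Since this equals 1, 4 is a QR.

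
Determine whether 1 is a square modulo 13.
By Euler's criterion: 1^{6} ≡ 1 (mod 13). Since this equals 1, 1 is a QR.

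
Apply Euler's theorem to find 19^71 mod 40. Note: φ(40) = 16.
By Euler: 19^{16} ≡ 1 mod 40 since gcd(19, 40) = 1. 71 = 4×16 + 7. So 19^{71} ≡ 19^{7} ≡ 19 mod 40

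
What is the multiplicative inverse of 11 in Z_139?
Since 139 is prime, by Fermat 11^(-1) ≡ 11^{137} ≡ 38 mod 139. Verify: 11 × 38 = 418 ≡ 1 mod 139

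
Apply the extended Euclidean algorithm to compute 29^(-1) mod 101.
Extended GCD: 29(7) + 101(-2) = 1. So 29^(-1) ≡ 7 mod 101. Verify: 29 × 7 = 203 ≡ 1 mod 101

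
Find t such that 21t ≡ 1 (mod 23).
Since 23 is prime, by Fermat 21^(-1) ≡ 21^{21} ≡ 11 (mod 23). Verify: 21 × 11 = 231 ≡ 1 (mod 23)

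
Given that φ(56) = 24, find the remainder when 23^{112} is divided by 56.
By Euler: 23^{24} ≡ 1 (mod 56) since gcd(23, 56) = 1. 112 = 4×24 + 16. So 23^{112} ≡ 23^{16} ≡ 9 (mod 56)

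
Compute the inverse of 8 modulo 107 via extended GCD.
Extended GCD: 8(-40) + 107(3) = 1. So 8^(-1) ≡ -40 ≡ 67 (mod 107). Verify: 8 × 67 = 536 ≡ 1 (mod 107)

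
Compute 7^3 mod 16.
7^{3} = 343 ≡ 7 mod 16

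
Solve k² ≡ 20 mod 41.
The square roots of 20 mod 41 are 26 and 15. Verify: 26² = 676 ≡ 20 mod 41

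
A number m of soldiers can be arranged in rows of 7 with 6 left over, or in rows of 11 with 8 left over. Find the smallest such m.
M = 7 × 11 = 77. M₁ = 11, y₁ ≡ 2 mod 7. M₂ = 7, y₂ ≡ 8 mod 11. m = 6×11×2 + 8×7×8 ≡ 41 mod 77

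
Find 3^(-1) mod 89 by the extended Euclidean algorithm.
Extended GCD: 3(30) + 89(-1) = 1. So 3^(-1) ≡ 30 mod 89. Verify: 3 × 30 = 90 ≡ 1 mod 89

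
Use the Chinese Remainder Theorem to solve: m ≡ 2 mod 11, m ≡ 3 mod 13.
M = 11 × 13 = 143. M₁ = 13, y₁ ≡ 6 mod 11. M₂ = 11, y₂ ≡ 6 mod 13. m = 2×13×6 + 3×11×6 ≡ 68 mod 143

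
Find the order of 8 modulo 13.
Powers of 8 mod 13: 8^1≡8, 8^2≡12, 8^3≡5, 8^4≡1. So the order of 8 is 4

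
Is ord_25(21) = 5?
Powers of 21 mod 25: 21^1≡21, 21^2≡16, 21^3≡11, 21^4≡6, 21^5≡1. First k with 21^k≡1 is k=5. Yes, ord_25(21) = 5.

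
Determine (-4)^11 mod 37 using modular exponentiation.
By repeated squaring (mod 37): (-4)^{1}≡33, (-4)^{2}≡16, (-4)^{4}≡34, (-4)^{8}≡9. Then (-4)^{11} = (-4)^{8+2+1} ≡ 9 × 16 × 33 ≡ 16 (mod 37)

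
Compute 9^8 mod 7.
Using Fermat: 9^{6} ≡ 1 mod 7. 8 ≡ 2 mod 6. So 9^{8} ≡ 9^{2} ≡ 4 mod 7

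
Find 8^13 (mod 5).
Using Fermat: 8^{4} ≡ 1 (mod 5). 13 ≡ 1 (mod 4). So 8^{13} ≡ 8^{1} ≡ 3 (mod 5)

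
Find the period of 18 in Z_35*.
Powers of 18 mod 35: 18^1≡18, 18^2≡9, 18^3≡22, 18^4≡11, 18^5≡23, 18^6≡29, 18^7≡32, 18^8≡16, 18^9≡8, 18^10≡4, 18^11≡2, 18^12≡1. So the order of 18 is 12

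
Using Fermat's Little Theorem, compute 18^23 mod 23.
By Fermat: 18^{22} ≡ 1 mod 23. So 18^{23} = 18^{22} · 18^{1} ≡ 18^{1} ≡ 18 mod 23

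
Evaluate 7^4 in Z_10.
7^{4} = 2401 ≡ 1 (mod 10)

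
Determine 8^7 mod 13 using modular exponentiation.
By repeated squaring (mod 13): 8^{1}≡8, 8^{2}≡12, 8^{4}≡1. Then 8^{7} = 8^{4+2+1} ≡ 1 × 12 × 8 ≡ 5 (mod 13)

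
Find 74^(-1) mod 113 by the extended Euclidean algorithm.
Extended GCD: 74(-29) + 113(19) = 1. So 74^(-1) ≡ -29 ≡ 84 mod 113. Verify: 74 × 84 = 6216 ≡ 1 mod 113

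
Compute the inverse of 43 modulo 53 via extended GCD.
Extended GCD: 43(-16) + 53(13) = 1. So 43^(-1) ≡ -16 ≡ 37 (mod 53). Verify: 43 × 37 = 1591 ≡ 1 (mod 53)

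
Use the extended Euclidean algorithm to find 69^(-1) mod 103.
Extended GCD: 69(3) + 103(-2) = 1. So 69^(-1) ≡ 3 mod 103. Verify: 69 × 3 = 207 ≡ 1 mod 103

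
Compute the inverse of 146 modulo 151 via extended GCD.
Extended GCD: 146(30) + 151(-29) = 1. So 146^(-1) ≡ 30 mod 151. Verify: 146 × 30 = 4380 ≡ 1 mod 151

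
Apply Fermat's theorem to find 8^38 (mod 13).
By Fermat: 8^{12} ≡ 1 (mod 13). 38 = 3×12 + 2. So 8^{38} ≡ 8^{2} ≡ 12 (mod 13)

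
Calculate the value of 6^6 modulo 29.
By repeated squaring mod 29: 6^{1}≡6, 6^{2}≡7, 6^{4}≡20. Then 6^{6} = 6^{4+2} ≡ 20 × 7 ≡ 24 mod 29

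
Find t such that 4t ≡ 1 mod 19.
Since 19 is prime, by Fermat 4^(-1) ≡ 4^{17} ≡ 5 mod 19. Verify: 4 × 5 = 20 ≡ 1 mod 19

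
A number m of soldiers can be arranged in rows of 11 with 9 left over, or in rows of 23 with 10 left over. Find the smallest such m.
M = 11 × 23 = 253. M₁ = 23, y₁ ≡ 1 (mod 11). M₂ = 11, y₂ ≡ 21 (mod 23). m = 9×23×1 + 10×11×21 ≡ 240 (mod 253)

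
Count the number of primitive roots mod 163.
A prime p has φ(p-1) primitive roots; here φ(162) = 54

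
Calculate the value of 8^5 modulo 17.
By repeated squaring (mod 17): 8^{1}≡8, 8^{2}≡13, 8^{4}≡16. Then 8^{5} = 8^{4+1} ≡ 16 × 8 ≡ 9 (mod 17)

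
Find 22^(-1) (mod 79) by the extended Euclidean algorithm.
Extended GCD: 22(18) + 79(-5) = 1. So 22^(-1) ≡ 18 (mod 79). Verify: 22 × 18 = 396 ≡ 1 (mod 79)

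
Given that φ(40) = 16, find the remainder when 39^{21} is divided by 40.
By Euler: 39^{16} ≡ 1 (mod 40) since gcd(39, 40) = 1. 21 = 1×16 + 5. So 39^{21} ≡ 39^{5} ≡ 39 (mod 40)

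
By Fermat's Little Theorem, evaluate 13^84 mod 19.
By Fermat: 13^{18} ≡ 1 mod 19. 84 = 4×18 + 12. So 13^{84} ≡ 13^{12} ≡ 7 mod 19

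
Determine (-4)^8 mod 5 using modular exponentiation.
Using Fermat: (-4)^{4} ≡ 1 mod 5. 8 ≡ 0 mod 4. So (-4)^{8} ≡ (-4)^{0} ≡ 1 mod 5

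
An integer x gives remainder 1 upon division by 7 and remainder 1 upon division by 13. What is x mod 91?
M = 7 × 13 = 91. M₁ = 13, y₁ ≡ 6 mod 7. M₂ = 7, y₂ ≡ 2 mod 13. x = 1×13×6 + 1×7×2 ≡ 1 mod 91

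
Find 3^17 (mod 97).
By repeated squaring (mod 97): 3^{1}≡3, 3^{2}≡9, 3^{4}≡81, 3^{8}≡62, 3^{16}≡61. Then 3^{17} = 3^{16+1} ≡ 61 × 3 ≡ 86 (mod 97)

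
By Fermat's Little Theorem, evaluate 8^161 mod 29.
By Fermat: 8^{28} ≡ 1 (mod 29). 161 = 5×28 + 21. So 8^{161} ≡ 8^{21} ≡ 12 (mod 29)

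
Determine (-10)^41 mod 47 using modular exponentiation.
By repeated squaring mod 47: (-10)^{1}≡37, (-10)^{2}≡6, (-10)^{4}≡36, (-10)^{8}≡27, (-10)^{16}≡24, (-10)^{32}≡12. Then (-10)^{41} = (-10)^{32+8+1} ≡ 12 × 27 × 37 ≡ 3 mod 47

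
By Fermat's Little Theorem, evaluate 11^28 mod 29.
By Fermat's Little Theorem, 11^{28} ≡ 1 (mod 29) since 29 is prime and gcd(11, 29) = 1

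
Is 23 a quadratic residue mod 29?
By Euler's criterion: 23^{14} ≡ 1 mod 29. Since this equals 1, 23 is a QR.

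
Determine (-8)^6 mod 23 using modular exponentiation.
By repeated squaring (mod 23): (-8)^{1}≡15, (-8)^{2}≡18, (-8)^{4}≡2. Then (-8)^{6} = (-8)^{4+2} ≡ 2 × 18 ≡ 13 (mod 23)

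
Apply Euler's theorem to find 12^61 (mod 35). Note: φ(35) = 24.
By Euler: 12^{24} ≡ 1 (mod 35) since gcd(12, 35) = 1. 61 = 2×24 + 13. So 12^{61} ≡ 12^{13} ≡ 12 (mod 35)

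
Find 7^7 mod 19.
By repeated squaring mod 19: 7^{1}≡7, 7^{2}≡11, 7^{4}≡7. Then 7^{7} = 7^{4+2+1} ≡ 7 × 11 × 7 ≡ 7 mod 19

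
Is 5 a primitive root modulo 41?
5^{20} ≡ 1 (mod 41) and 20 < 40, so ord_41(5) = 20 ≠ 40 and 5 is not a primitive root.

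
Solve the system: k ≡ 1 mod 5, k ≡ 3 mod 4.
M = 5 × 4 = 20. M₁ = 4, y₁ ≡ 4 mod 5. M₂ = 5, y₂ ≡ 1 mod 4. k = 1×4×4 + 3×5×1 ≡ 11 mod 20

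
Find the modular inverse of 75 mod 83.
Since 83 is prime, by Fermat 75^(-1) ≡ 75^{81} ≡ 31 (mod 83). Verify: 75 × 31 = 2325 ≡ 1 (mod 83)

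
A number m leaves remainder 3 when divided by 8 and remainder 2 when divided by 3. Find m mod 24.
M = 8 × 3 = 24. M₁ = 3, y₁ ≡ 3 mod 8. M₂ = 8, y₂ ≡ 2 mod 3. m = 3×3×3 + 2×8×2 ≡ 11 mod 24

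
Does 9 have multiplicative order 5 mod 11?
Powers of 9 mod 11: 9^1≡9, 9^2≡4, 9^3≡3, 9^4≡5, 9^5≡1. First k with 9^k≡1 is k=5. Yes, ord_11(9) = 5.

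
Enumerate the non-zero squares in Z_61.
Squares in Z_61*: {1, 3, 4, 5, 9, 12, 13, 14, 15, 16, 19, 20, 22, 25, 27, 34, 36, 39, 41, 42, 45, 46, 47, 48, 49, 52, 56, 57, 58, 60}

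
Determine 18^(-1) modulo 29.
Since 29 is prime, by Fermat 18^(-1) ≡ 18^{27} ≡ 21 mod 29. Verify: 18 × 21 = 378 ≡ 1 mod 29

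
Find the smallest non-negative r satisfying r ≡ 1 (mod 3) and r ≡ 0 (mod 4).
M = 3 × 4 = 12. M₁ = 4, y₁ ≡ 1 (mod 3). M₂ = 3, y₂ ≡ 3 (mod 4). r = 1×4×1 + 0×3×3 ≡ 4 (mod 12)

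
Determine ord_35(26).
Powers of 26 mod 35: 26^1≡26, 26^2≡11, 26^3≡6, 26^4≡16, 26^5≡31, 26^6≡1. Order = 6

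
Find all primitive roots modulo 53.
There are φ(52) = 24 primitive roots mod 53: {2, 3, 5, 8, 12, 14, 18, 19, 20, 21, 22, 26, 27, 31, 32, 33, 34, 35, 39, 41, 45, 48, 50, 51}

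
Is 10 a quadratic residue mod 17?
By Euler's criterion: 10^{8} ≡ 16 mod 17. Since this equals -1 (≡ 16), 10 is not a QR.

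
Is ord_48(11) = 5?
Powers of 11 mod 48: 11^1≡11, 11^2≡25, 11^3≡35, 11^4≡1. Already 11^4≡1, so the order is 4 < 5. No, the actual order is 4.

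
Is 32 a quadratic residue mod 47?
By Euler's criterion: 32^{23} ≡ 1 (mod 47). Since this equals 1, 32 is a QR.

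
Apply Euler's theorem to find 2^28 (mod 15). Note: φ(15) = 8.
By Euler: 2^{8} ≡ 1 (mod 15) since gcd(2, 15) = 1. 28 = 3×8 + 4. So 2^{28} ≡ 2^{4} ≡ 1 (mod 15)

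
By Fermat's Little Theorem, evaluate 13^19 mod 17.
By Fermat: 13^{16} ≡ 1 mod 17. So 13^{19} = 13^{16} · 13^{3} ≡ 13^{3} ≡ 4 mod 17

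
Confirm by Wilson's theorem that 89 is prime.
(88)! mod 89 = 88. Since this equals -1 (mod 89), Wilson confirms 89 is prime.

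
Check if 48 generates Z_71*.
48^{7} ≡ 1 (mod 71) and 7 < 70, so ord_71(48) = 7 ≠ 70 and 48 is not a primitive root.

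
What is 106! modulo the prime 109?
(108)! = (106)! × (107) × (108) ≡ -1 (mod 109). So (106)! ≡ -1 × [(108)(107)]^(-1) ≡ 54 (mod 109)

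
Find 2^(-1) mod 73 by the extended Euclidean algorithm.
Extended GCD: 2(-36) + 73(1) = 1. So 2^(-1) ≡ -36 ≡ 37 mod 73. Verify: 2 × 37 = 74 ≡ 1 mod 73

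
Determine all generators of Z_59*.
There are φ(58) = 28 primitive roots mod 59: {2, 6, 8, 10, 11, 13, 14, 18, 23, 24, 30, 31, 32, 33, 34, 37, 38, 39, 40, 42, 43, 44, 47, 50, 52, 54, 55, 56}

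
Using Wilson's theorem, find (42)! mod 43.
By Wilson's theorem, (42)! ≡ -1 ≡ 42 (mod 43)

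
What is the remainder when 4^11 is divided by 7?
Using Fermat: 4^{6} ≡ 1 (mod 7). 11 ≡ 5 (mod 6). So 4^{11} ≡ 4^{5} ≡ 2 (mod 7)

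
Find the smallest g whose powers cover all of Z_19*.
g = 2. For each prime q|18: 2^{9}≡18, 2^{6}≡7, none ≡ 1, so ord_19(2) = 18 and 2 is a primitive root.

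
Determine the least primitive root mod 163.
g = 2. Powers: [2, 4, 8, 16, 32, 64, 128, 93, ...] generates all 162 non-zero residues.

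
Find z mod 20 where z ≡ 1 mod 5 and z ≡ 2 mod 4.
M = 5 × 4 = 20. M₁ = 4, y₁ ≡ 4 mod 5. M₂ = 5, y₂ ≡ 1 mod 4. z = 1×4×4 + 2×5×1 ≡ 6 mod 20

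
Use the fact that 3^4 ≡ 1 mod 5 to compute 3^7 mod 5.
By Fermat: 3^{4} ≡ 1 mod 5. So 3^{7} = 3^{4} · 3^{3} ≡ 3^{3} ≡ 2 mod 5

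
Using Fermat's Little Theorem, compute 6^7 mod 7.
By Fermat: 6^{6} ≡ 1 mod 7. So 6^{7} = 6^{6} · 6^{1} ≡ 6^{1} ≡ 6 mod 7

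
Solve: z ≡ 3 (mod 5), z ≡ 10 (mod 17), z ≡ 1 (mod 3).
M = 5 × 17 × 3 = 255. M₁ = 51, y₁ ≡ 1 (mod 5). M₂ = 15, y₂ ≡ 8 (mod 17). M₃ = 85, y₃ ≡ 1 (mod 3). z = 3×51×1 + 10×15×8 + 1×85×1 ≡ 163 (mod 255)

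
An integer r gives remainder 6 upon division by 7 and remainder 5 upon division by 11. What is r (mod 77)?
M = 7 × 11 = 77. M₁ = 11, y₁ ≡ 2 (mod 7). M₂ = 7, y₂ ≡ 8 (mod 11). r = 6×11×2 + 5×7×8 ≡ 27 (mod 77)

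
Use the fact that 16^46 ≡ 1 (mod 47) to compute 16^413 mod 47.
By Fermat: 16^{46} ≡ 1 (mod 47). 413 ≡ 45 (mod 46). So 16^{413} ≡ 16^{45} ≡ 3 (mod 47)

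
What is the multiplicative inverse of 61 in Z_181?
Since 181 is prime, by Fermat 61^(-1) ≡ 61^{179} ≡ 92 (mod 181). Verify: 61 × 92 = 5612 ≡ 1 (mod 181)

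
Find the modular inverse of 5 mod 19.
Since 19 is prime, by Fermat 5^(-1) ≡ 5^{17} ≡ 4 mod 19. Verify: 5 × 4 = 20 ≡ 1 mod 19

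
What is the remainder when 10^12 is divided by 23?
By repeated squaring (mod 23): 10^{1}≡10, 10^{2}≡8, 10^{4}≡18, 10^{8}≡2. Then 10^{12} = 10^{8+4} ≡ 2 × 18 ≡ 13 (mod 23)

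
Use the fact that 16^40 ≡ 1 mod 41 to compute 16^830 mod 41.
By Fermat: 16^{40} ≡ 1 mod 41. 830 ≡ 30 mod 40. So 16^{830} ≡ 16^{30} ≡ 1 mod 41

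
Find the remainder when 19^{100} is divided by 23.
By Fermat: 19^{22} ≡ 1 mod 23. 100 = 4×22 + 12. So 19^{100} ≡ 19^{12} ≡ 4 mod 23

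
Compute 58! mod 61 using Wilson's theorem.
(60)! = (58)! × (59) × (60) ≡ -1 mod 61. So (58)! ≡ -1 × [(60)(59)]^(-1) ≡ 30 mod 61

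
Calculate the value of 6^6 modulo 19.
By repeated squaring mod 19: 6^{1}≡6, 6^{2}≡17, 6^{4}≡4. Then 6^{6} = 6^{4+2} ≡ 4 × 17 ≡ 11 mod 19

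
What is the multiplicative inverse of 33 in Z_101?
Since 101 is prime, by Fermat 33^(-1) ≡ 33^{99} ≡ 49 mod 101. Verify: 33 × 49 = 1617 ≡ 1 mod 101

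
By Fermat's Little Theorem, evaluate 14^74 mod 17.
By Fermat: 14^{16} ≡ 1 mod 17. 74 = 4×16 + 10. So 14^{74} ≡ 14^{10} ≡ 8 mod 17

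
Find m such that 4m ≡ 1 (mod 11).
Since 11 is prime, by Fermat 4^(-1) ≡ 4^{9} ≡ 3 (mod 11). Verify: 4 × 3 = 12 ≡ 1 (mod 11)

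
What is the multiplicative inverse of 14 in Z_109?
Since 109 is prime, by Fermat 14^(-1) ≡ 14^{107} ≡ 39 mod 109. Verify: 14 × 39 = 546 ≡ 1 mod 109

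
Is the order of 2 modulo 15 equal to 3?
Powers of 2 mod 15: 2^1≡2, 2^2≡4, 2^3≡8, 2^4≡1. 2^3≡8≢1, so ord ≠ 3. No, the actual order is 4.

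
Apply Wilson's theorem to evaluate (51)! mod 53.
(52)! = (51)! × (52) ≡ -1 mod 53. So (51)! ≡ -1 × (52)^(-1) ≡ (-1)×(-1) = 1 mod 53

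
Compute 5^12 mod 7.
Using Fermat: 5^{6} ≡ 1 mod 7. 12 ≡ 0 mod 6. So 5^{12} ≡ 5^{0} ≡ 1 mod 7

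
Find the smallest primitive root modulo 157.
g = 5. For each prime q|156: 5^{78}≡156, 5^{52}≡12, 5^{12}≡130, none ≡ 1, so ord_157(5) = 156 and 5 is a primitive root.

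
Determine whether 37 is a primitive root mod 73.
37^{9} ≡ 1 (mod 73) and 9 < 72, so ord_73(37) = 9 ≠ 72 and 37 is not a primitive root.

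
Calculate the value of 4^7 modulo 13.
By repeated squaring (mod 13): 4^{1}≡4, 4^{2}≡3, 4^{4}≡9. Then 4^{7} = 4^{4+2+1} ≡ 9 × 3 × 4 ≡ 4 (mod 13)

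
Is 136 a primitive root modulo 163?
136^{27} ≡ 1 mod 163 and 27 < 162, so ord_163(136) = 27 ≠ 162 and 136 is not a primitive root.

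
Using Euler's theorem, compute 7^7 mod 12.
By Euler: 7^{4} ≡ 1 (mod 12) since gcd(7, 12) = 1. 7 = 1×4 + 3. So 7^{7} ≡ 7^{3} ≡ 7 (mod 12)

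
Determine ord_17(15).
Powers of 15 mod 17: 15^1≡15, 15^2≡4, 15^3≡9, 15^4≡16, 15^5≡2, 15^6≡13, 15^7≡8, 15^8≡1. Order = 8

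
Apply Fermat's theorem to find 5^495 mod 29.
By Fermat: 5^{28} ≡ 1 mod 29. 495 ≡ 19 mod 28. So 5^{495} ≡ 5^{19} ≡ 22 mod 29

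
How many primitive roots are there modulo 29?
Number of primitive roots mod 29 = φ(p-1) = φ(28) = 12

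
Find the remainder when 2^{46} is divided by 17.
By Fermat: 2^{16} ≡ 1 (mod 17). 46 = 2×16 + 14. So 2^{46} ≡ 2^{14} ≡ 13 (mod 17)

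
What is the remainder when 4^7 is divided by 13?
By repeated squaring (mod 13): 4^{1}≡4, 4^{2}≡3, 4^{4}≡9. Then 4^{7} = 4^{4+2+1} ≡ 9 × 3 × 4 ≡ 4 (mod 13)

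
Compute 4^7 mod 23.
By repeated squaring mod 23: 4^{1}≡4, 4^{2}≡16, 4^{4}≡3. Then 4^{7} = 4^{4+2+1} ≡ 3 × 16 × 4 ≡ 8 mod 23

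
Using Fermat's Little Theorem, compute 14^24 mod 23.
By Fermat: 14^{22} ≡ 1 mod 23. So 14^{24} = 14^{22} · 14^{2} ≡ 14^{2} ≡ 12 mod 23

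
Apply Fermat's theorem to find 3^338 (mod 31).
By Fermat: 3^{30} ≡ 1 (mod 31). 338 ≡ 8 (mod 30). So 3^{338} ≡ 3^{8} ≡ 20 (mod 31)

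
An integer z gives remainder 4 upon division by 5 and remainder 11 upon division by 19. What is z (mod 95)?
M = 5 × 19 = 95. M₁ = 19, y₁ ≡ 4 (mod 5). M₂ = 5, y₂ ≡ 4 (mod 19). z = 4×19×4 + 11×5×4 ≡ 49 (mod 95)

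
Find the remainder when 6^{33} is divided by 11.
By Fermat: 6^{10} ≡ 1 mod 11. 33 = 3×10 + 3. So 6^{33} ≡ 6^{3} ≡ 7 mod 11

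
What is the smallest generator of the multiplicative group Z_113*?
g = 3. Powers: [3, 9, 27, 81, 17, 51, 40, 7, 21, 63, ...] generates all 112 non-zero residues.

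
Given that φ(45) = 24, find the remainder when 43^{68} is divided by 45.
By Euler: 43^{24} ≡ 1 (mod 45) since gcd(43, 45) = 1. 68 = 2×24 + 20. So 43^{68} ≡ 43^{20} ≡ 31 (mod 45)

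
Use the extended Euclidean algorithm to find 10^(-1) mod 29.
Extended GCD: 10(3) + 29(-1) = 1. So 10^(-1) ≡ 3 mod 29. Verify: 10 × 3 = 30 ≡ 1 mod 29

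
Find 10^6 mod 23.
By repeated squaring mod 23: 10^{1}≡10, 10^{2}≡8, 10^{4}≡18. Then 10^{6} = 10^{4+2} ≡ 18 × 8 ≡ 6 mod 23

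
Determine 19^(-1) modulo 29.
Since 29 is prime, by Fermat 19^(-1) ≡ 19^{27} ≡ 26 (mod 29). Verify: 19 × 26 = 494 ≡ 1 (mod 29)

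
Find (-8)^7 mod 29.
By repeated squaring mod 29: (-8)^{1}≡21, (-8)^{2}≡6, (-8)^{4}≡7. Then (-8)^{7} = (-8)^{4+2+1} ≡ 7 × 6 × 21 ≡ 12 mod 29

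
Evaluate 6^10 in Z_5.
Using Fermat: 6^{4} ≡ 1 mod 5. 10 ≡ 2 mod 4. So 6^{10} ≡ 6^{2} ≡ 1 mod 5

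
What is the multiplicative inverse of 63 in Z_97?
Since 97 is prime, by Fermat 63^(-1) ≡ 63^{95} ≡ 77 mod 97. Verify: 63 × 77 = 4851 ≡ 1 mod 97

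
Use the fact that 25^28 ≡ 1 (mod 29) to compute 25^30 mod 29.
By Fermat: 25^{28} ≡ 1 (mod 29). So 25^{30} = 25^{28} · 25^{2} ≡ 25^{2} ≡ 16 (mod 29)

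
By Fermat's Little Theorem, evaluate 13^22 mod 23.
By Fermat's Little Theorem, 13^{22} ≡ 1 mod 23 since 23 is prime and gcd(13, 23) = 1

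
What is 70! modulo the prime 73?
(72)! = (70)! × (71) × (72) ≡ -1 mod 73. So (70)! ≡ -1 × [(72)(71)]^(-1) ≡ 36 mod 73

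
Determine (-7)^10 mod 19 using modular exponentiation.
By repeated squaring mod 19: (-7)^{1}≡12, (-7)^{2}≡11, (-7)^{4}≡7, (-7)^{8}≡11. Then (-7)^{10} = (-7)^{8+2} ≡ 11 × 11 ≡ 7 mod 19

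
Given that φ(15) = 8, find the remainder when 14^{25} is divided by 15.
By Euler: 14^{8} ≡ 1 mod 15 since gcd(14, 15) = 1. 25 = 3×8 + 1. So 14^{25} ≡ 14^{1} ≡ 14 mod 15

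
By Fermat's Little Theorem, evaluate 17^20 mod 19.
By Fermat: 17^{18} ≡ 1 (mod 19). So 17^{20} = 17^{18} · 17^{2} ≡ 17^{2} ≡ 4 (mod 19)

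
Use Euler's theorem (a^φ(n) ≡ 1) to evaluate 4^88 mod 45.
By Euler: 4^{24} ≡ 1 (mod 45) since gcd(4, 45) = 1. 88 = 3×24 + 16. So 4^{88} ≡ 4^{16} ≡ 31 (mod 45)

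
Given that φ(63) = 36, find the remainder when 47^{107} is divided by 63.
By Euler: 47^{36} ≡ 1 mod 63 since gcd(47, 63) = 1. 107 = 2×36 + 35. So 47^{107} ≡ 47^{35} ≡ 59 mod 63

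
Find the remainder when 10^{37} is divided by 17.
By Fermat: 10^{16} ≡ 1 (mod 17). 37 = 2×16 + 5. So 10^{37} ≡ 10^{5} ≡ 6 (mod 17)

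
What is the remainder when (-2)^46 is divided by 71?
By repeated squaring mod 71: (-2)^{1}≡69, (-2)^{2}≡4, (-2)^{4}≡16, (-2)^{8}≡43, (-2)^{16}≡3, (-2)^{32}≡9. Then (-2)^{46} = (-2)^{32+8+4+2} ≡ 9 × 43 × 16 × 4 ≡ 60 mod 71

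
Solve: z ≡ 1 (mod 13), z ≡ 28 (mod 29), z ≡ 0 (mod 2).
M = 13 × 29 × 2 = 754. M₁ = 58, y₁ ≡ 11 (mod 13). M₂ = 26, y₂ ≡ 19 (mod 29). M₃ = 377, y₃ ≡ 1 (mod 2). z = 1×58×11 + 28×26×19 + 0×377×1 ≡ 144 (mod 754)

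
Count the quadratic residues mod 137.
The squaring map on Z_137* is 2-to-1, so there are (136)/2 = 68 QRs.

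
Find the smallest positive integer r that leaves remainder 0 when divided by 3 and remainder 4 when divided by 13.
M = 3 × 13 = 39. M₁ = 13, y₁ ≡ 1 mod 3. M₂ = 3, y₂ ≡ 9 mod 13. r = 0×13×1 + 4×3×9 ≡ 30 mod 39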